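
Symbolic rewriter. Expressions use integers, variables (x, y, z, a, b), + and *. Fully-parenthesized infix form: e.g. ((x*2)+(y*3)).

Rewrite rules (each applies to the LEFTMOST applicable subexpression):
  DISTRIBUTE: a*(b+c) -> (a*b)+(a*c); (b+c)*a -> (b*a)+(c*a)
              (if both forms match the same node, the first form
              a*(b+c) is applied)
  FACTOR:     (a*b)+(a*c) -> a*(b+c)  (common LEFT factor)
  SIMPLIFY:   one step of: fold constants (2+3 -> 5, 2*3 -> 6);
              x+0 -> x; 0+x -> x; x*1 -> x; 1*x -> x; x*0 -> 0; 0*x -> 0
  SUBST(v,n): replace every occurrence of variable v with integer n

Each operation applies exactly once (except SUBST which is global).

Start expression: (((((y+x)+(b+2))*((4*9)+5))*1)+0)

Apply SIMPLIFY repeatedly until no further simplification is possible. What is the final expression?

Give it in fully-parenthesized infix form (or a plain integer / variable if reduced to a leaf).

Answer: (((y+x)+(b+2))*41)

Derivation:
Start: (((((y+x)+(b+2))*((4*9)+5))*1)+0)
Step 1: at root: (((((y+x)+(b+2))*((4*9)+5))*1)+0) -> ((((y+x)+(b+2))*((4*9)+5))*1); overall: (((((y+x)+(b+2))*((4*9)+5))*1)+0) -> ((((y+x)+(b+2))*((4*9)+5))*1)
Step 2: at root: ((((y+x)+(b+2))*((4*9)+5))*1) -> (((y+x)+(b+2))*((4*9)+5)); overall: ((((y+x)+(b+2))*((4*9)+5))*1) -> (((y+x)+(b+2))*((4*9)+5))
Step 3: at RL: (4*9) -> 36; overall: (((y+x)+(b+2))*((4*9)+5)) -> (((y+x)+(b+2))*(36+5))
Step 4: at R: (36+5) -> 41; overall: (((y+x)+(b+2))*(36+5)) -> (((y+x)+(b+2))*41)
Fixed point: (((y+x)+(b+2))*41)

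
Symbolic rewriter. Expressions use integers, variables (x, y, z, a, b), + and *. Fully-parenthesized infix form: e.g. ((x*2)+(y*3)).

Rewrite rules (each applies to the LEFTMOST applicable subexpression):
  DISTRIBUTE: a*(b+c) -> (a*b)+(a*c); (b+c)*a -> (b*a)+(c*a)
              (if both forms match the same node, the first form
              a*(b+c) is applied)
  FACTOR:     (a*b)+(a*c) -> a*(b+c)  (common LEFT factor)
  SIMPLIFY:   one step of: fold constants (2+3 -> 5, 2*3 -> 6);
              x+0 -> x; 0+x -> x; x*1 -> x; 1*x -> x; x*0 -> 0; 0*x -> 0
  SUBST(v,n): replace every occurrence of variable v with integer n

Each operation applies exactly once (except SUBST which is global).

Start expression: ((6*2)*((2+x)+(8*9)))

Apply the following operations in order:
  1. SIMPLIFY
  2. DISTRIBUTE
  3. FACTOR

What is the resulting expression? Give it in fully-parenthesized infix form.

Answer: (12*((2+x)+(8*9)))

Derivation:
Start: ((6*2)*((2+x)+(8*9)))
Apply SIMPLIFY at L (target: (6*2)): ((6*2)*((2+x)+(8*9))) -> (12*((2+x)+(8*9)))
Apply DISTRIBUTE at root (target: (12*((2+x)+(8*9)))): (12*((2+x)+(8*9))) -> ((12*(2+x))+(12*(8*9)))
Apply FACTOR at root (target: ((12*(2+x))+(12*(8*9)))): ((12*(2+x))+(12*(8*9))) -> (12*((2+x)+(8*9)))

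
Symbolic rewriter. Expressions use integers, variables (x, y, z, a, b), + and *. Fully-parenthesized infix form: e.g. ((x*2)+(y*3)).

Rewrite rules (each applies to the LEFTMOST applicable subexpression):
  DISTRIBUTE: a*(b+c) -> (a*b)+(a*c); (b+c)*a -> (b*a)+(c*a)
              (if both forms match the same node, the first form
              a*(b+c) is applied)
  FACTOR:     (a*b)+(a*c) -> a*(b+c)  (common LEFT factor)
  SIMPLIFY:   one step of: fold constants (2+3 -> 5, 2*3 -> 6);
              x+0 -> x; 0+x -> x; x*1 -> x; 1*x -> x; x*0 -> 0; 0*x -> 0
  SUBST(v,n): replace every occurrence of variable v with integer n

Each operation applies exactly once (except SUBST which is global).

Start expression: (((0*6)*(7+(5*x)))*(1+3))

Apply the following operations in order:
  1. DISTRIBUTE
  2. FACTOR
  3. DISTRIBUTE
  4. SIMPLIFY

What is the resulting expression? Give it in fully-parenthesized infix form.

Answer: (((0*6)*(7+(5*x)))+(((0*6)*(7+(5*x)))*3))

Derivation:
Start: (((0*6)*(7+(5*x)))*(1+3))
Apply DISTRIBUTE at root (target: (((0*6)*(7+(5*x)))*(1+3))): (((0*6)*(7+(5*x)))*(1+3)) -> ((((0*6)*(7+(5*x)))*1)+(((0*6)*(7+(5*x)))*3))
Apply FACTOR at root (target: ((((0*6)*(7+(5*x)))*1)+(((0*6)*(7+(5*x)))*3))): ((((0*6)*(7+(5*x)))*1)+(((0*6)*(7+(5*x)))*3)) -> (((0*6)*(7+(5*x)))*(1+3))
Apply DISTRIBUTE at root (target: (((0*6)*(7+(5*x)))*(1+3))): (((0*6)*(7+(5*x)))*(1+3)) -> ((((0*6)*(7+(5*x)))*1)+(((0*6)*(7+(5*x)))*3))
Apply SIMPLIFY at L (target: (((0*6)*(7+(5*x)))*1)): ((((0*6)*(7+(5*x)))*1)+(((0*6)*(7+(5*x)))*3)) -> (((0*6)*(7+(5*x)))+(((0*6)*(7+(5*x)))*3))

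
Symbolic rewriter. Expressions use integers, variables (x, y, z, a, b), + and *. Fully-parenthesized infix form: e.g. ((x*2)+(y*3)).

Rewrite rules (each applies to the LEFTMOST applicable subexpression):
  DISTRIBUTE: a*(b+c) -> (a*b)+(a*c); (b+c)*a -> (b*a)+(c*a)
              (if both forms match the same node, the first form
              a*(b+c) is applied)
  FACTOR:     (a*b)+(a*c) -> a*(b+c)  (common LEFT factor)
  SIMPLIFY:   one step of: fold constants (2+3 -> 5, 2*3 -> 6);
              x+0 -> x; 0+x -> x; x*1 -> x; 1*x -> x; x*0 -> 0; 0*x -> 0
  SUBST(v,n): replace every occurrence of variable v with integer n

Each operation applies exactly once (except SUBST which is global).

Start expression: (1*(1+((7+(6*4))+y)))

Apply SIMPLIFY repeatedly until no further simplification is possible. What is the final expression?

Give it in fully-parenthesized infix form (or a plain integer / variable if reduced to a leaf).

Answer: (1+(31+y))

Derivation:
Start: (1*(1+((7+(6*4))+y)))
Step 1: at root: (1*(1+((7+(6*4))+y))) -> (1+((7+(6*4))+y)); overall: (1*(1+((7+(6*4))+y))) -> (1+((7+(6*4))+y))
Step 2: at RLR: (6*4) -> 24; overall: (1+((7+(6*4))+y)) -> (1+((7+24)+y))
Step 3: at RL: (7+24) -> 31; overall: (1+((7+24)+y)) -> (1+(31+y))
Fixed point: (1+(31+y))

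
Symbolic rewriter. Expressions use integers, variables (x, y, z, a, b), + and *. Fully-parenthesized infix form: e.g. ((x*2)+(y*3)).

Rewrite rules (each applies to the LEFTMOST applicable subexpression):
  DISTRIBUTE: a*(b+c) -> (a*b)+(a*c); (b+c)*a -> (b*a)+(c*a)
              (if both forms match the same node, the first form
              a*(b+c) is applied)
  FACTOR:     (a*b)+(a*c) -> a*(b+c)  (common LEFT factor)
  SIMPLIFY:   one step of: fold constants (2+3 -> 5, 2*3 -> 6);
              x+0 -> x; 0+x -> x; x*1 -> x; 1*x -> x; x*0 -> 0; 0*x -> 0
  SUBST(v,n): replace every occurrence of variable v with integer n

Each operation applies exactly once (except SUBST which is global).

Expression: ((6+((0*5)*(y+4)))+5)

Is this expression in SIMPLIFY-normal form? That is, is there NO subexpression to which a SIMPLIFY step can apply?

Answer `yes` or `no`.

Answer: no

Derivation:
Expression: ((6+((0*5)*(y+4)))+5)
Scanning for simplifiable subexpressions (pre-order)...
  at root: ((6+((0*5)*(y+4)))+5) (not simplifiable)
  at L: (6+((0*5)*(y+4))) (not simplifiable)
  at LR: ((0*5)*(y+4)) (not simplifiable)
  at LRL: (0*5) (SIMPLIFIABLE)
  at LRR: (y+4) (not simplifiable)
Found simplifiable subexpr at path LRL: (0*5)
One SIMPLIFY step would give: ((6+(0*(y+4)))+5)
-> NOT in normal form.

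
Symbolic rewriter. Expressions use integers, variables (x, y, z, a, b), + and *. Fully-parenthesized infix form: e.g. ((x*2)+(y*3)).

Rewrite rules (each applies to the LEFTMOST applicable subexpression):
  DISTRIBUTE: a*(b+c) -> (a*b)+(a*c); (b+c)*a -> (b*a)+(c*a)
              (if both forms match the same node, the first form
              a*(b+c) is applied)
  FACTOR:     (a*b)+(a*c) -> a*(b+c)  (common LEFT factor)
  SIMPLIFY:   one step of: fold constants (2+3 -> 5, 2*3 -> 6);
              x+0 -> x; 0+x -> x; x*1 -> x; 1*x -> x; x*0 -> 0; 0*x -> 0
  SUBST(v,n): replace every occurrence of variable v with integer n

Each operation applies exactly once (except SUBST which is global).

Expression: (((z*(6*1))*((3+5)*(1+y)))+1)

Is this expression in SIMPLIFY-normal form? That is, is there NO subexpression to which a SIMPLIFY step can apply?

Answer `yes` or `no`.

Expression: (((z*(6*1))*((3+5)*(1+y)))+1)
Scanning for simplifiable subexpressions (pre-order)...
  at root: (((z*(6*1))*((3+5)*(1+y)))+1) (not simplifiable)
  at L: ((z*(6*1))*((3+5)*(1+y))) (not simplifiable)
  at LL: (z*(6*1)) (not simplifiable)
  at LLR: (6*1) (SIMPLIFIABLE)
  at LR: ((3+5)*(1+y)) (not simplifiable)
  at LRL: (3+5) (SIMPLIFIABLE)
  at LRR: (1+y) (not simplifiable)
Found simplifiable subexpr at path LLR: (6*1)
One SIMPLIFY step would give: (((z*6)*((3+5)*(1+y)))+1)
-> NOT in normal form.

Answer: no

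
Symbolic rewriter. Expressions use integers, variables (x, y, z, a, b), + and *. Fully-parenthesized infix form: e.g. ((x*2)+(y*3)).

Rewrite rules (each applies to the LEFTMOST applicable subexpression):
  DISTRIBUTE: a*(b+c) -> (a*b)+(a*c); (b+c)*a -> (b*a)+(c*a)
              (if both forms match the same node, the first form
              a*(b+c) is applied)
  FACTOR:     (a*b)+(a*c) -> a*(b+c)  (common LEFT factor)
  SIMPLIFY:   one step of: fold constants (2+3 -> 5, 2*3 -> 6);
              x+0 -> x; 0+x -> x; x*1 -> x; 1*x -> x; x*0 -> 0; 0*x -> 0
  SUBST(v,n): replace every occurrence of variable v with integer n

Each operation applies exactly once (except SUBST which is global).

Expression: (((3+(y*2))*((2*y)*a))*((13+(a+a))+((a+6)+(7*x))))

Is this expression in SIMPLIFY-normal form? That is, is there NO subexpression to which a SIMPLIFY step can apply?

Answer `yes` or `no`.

Answer: yes

Derivation:
Expression: (((3+(y*2))*((2*y)*a))*((13+(a+a))+((a+6)+(7*x))))
Scanning for simplifiable subexpressions (pre-order)...
  at root: (((3+(y*2))*((2*y)*a))*((13+(a+a))+((a+6)+(7*x)))) (not simplifiable)
  at L: ((3+(y*2))*((2*y)*a)) (not simplifiable)
  at LL: (3+(y*2)) (not simplifiable)
  at LLR: (y*2) (not simplifiable)
  at LR: ((2*y)*a) (not simplifiable)
  at LRL: (2*y) (not simplifiable)
  at R: ((13+(a+a))+((a+6)+(7*x))) (not simplifiable)
  at RL: (13+(a+a)) (not simplifiable)
  at RLR: (a+a) (not simplifiable)
  at RR: ((a+6)+(7*x)) (not simplifiable)
  at RRL: (a+6) (not simplifiable)
  at RRR: (7*x) (not simplifiable)
Result: no simplifiable subexpression found -> normal form.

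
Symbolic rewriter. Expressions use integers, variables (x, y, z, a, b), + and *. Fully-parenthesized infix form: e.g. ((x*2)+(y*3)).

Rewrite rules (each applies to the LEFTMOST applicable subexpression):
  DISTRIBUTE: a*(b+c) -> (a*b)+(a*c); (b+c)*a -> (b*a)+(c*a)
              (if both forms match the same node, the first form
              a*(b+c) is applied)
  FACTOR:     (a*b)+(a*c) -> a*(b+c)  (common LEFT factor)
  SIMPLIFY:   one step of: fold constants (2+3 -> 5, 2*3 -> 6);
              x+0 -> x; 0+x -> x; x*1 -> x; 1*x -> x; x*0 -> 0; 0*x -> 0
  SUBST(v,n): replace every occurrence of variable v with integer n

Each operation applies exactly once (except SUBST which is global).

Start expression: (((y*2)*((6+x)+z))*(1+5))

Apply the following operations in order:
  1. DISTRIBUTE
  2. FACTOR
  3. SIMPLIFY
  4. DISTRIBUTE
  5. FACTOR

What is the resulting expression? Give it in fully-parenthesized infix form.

Start: (((y*2)*((6+x)+z))*(1+5))
Apply DISTRIBUTE at root (target: (((y*2)*((6+x)+z))*(1+5))): (((y*2)*((6+x)+z))*(1+5)) -> ((((y*2)*((6+x)+z))*1)+(((y*2)*((6+x)+z))*5))
Apply FACTOR at root (target: ((((y*2)*((6+x)+z))*1)+(((y*2)*((6+x)+z))*5))): ((((y*2)*((6+x)+z))*1)+(((y*2)*((6+x)+z))*5)) -> (((y*2)*((6+x)+z))*(1+5))
Apply SIMPLIFY at R (target: (1+5)): (((y*2)*((6+x)+z))*(1+5)) -> (((y*2)*((6+x)+z))*6)
Apply DISTRIBUTE at L (target: ((y*2)*((6+x)+z))): (((y*2)*((6+x)+z))*6) -> ((((y*2)*(6+x))+((y*2)*z))*6)
Apply FACTOR at L (target: (((y*2)*(6+x))+((y*2)*z))): ((((y*2)*(6+x))+((y*2)*z))*6) -> (((y*2)*((6+x)+z))*6)

Answer: (((y*2)*((6+x)+z))*6)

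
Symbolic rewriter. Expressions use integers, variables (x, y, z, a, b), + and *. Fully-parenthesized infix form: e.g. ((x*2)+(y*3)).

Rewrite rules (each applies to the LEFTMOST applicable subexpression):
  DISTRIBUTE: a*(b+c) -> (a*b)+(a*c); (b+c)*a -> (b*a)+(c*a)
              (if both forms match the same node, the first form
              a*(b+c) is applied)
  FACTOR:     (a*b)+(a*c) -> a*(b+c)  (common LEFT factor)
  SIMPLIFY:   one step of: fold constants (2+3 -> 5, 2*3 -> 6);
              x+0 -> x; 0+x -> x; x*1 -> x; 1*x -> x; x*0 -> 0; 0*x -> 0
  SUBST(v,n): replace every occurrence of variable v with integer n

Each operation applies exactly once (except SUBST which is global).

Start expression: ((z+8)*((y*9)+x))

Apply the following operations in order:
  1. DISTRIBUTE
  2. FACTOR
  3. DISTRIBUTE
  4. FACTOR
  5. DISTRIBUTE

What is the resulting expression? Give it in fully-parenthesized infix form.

Answer: (((z+8)*(y*9))+((z+8)*x))

Derivation:
Start: ((z+8)*((y*9)+x))
Apply DISTRIBUTE at root (target: ((z+8)*((y*9)+x))): ((z+8)*((y*9)+x)) -> (((z+8)*(y*9))+((z+8)*x))
Apply FACTOR at root (target: (((z+8)*(y*9))+((z+8)*x))): (((z+8)*(y*9))+((z+8)*x)) -> ((z+8)*((y*9)+x))
Apply DISTRIBUTE at root (target: ((z+8)*((y*9)+x))): ((z+8)*((y*9)+x)) -> (((z+8)*(y*9))+((z+8)*x))
Apply FACTOR at root (target: (((z+8)*(y*9))+((z+8)*x))): (((z+8)*(y*9))+((z+8)*x)) -> ((z+8)*((y*9)+x))
Apply DISTRIBUTE at root (target: ((z+8)*((y*9)+x))): ((z+8)*((y*9)+x)) -> (((z+8)*(y*9))+((z+8)*x))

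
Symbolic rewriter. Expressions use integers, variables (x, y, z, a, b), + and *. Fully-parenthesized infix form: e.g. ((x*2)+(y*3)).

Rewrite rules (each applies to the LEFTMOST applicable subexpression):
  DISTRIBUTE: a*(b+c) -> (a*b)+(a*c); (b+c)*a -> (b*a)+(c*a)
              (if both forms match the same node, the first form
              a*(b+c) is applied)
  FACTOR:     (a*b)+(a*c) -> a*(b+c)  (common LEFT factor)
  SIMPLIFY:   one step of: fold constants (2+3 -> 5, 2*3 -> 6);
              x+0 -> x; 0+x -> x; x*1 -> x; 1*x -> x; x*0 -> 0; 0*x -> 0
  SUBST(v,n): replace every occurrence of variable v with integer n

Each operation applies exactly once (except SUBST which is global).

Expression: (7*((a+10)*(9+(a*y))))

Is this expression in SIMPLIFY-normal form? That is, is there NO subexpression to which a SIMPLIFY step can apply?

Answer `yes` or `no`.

Answer: yes

Derivation:
Expression: (7*((a+10)*(9+(a*y))))
Scanning for simplifiable subexpressions (pre-order)...
  at root: (7*((a+10)*(9+(a*y)))) (not simplifiable)
  at R: ((a+10)*(9+(a*y))) (not simplifiable)
  at RL: (a+10) (not simplifiable)
  at RR: (9+(a*y)) (not simplifiable)
  at RRR: (a*y) (not simplifiable)
Result: no simplifiable subexpression found -> normal form.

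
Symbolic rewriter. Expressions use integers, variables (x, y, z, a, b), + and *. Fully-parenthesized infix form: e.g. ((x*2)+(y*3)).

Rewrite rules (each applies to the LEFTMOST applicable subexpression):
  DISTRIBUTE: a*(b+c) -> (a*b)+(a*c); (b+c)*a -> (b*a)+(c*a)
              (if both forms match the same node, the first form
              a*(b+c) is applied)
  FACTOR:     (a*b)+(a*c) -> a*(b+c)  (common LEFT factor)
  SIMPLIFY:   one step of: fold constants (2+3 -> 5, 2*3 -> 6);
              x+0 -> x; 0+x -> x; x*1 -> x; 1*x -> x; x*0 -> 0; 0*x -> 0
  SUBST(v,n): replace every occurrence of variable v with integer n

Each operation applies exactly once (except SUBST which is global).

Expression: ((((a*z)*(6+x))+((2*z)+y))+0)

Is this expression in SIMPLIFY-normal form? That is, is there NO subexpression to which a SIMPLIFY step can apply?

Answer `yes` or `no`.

Answer: no

Derivation:
Expression: ((((a*z)*(6+x))+((2*z)+y))+0)
Scanning for simplifiable subexpressions (pre-order)...
  at root: ((((a*z)*(6+x))+((2*z)+y))+0) (SIMPLIFIABLE)
  at L: (((a*z)*(6+x))+((2*z)+y)) (not simplifiable)
  at LL: ((a*z)*(6+x)) (not simplifiable)
  at LLL: (a*z) (not simplifiable)
  at LLR: (6+x) (not simplifiable)
  at LR: ((2*z)+y) (not simplifiable)
  at LRL: (2*z) (not simplifiable)
Found simplifiable subexpr at path root: ((((a*z)*(6+x))+((2*z)+y))+0)
One SIMPLIFY step would give: (((a*z)*(6+x))+((2*z)+y))
-> NOT in normal form.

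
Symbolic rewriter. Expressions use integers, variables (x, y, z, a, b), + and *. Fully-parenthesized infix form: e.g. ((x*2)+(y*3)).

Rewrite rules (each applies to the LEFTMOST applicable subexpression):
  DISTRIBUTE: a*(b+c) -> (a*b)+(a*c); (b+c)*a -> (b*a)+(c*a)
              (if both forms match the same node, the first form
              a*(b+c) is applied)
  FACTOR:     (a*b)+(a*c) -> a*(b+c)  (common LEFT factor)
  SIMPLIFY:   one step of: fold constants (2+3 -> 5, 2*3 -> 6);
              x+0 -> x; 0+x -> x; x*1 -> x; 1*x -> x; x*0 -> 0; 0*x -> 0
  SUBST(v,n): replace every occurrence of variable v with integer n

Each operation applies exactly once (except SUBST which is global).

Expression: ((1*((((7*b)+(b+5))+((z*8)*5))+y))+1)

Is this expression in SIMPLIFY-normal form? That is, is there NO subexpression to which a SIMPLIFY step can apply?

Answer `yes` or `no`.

Answer: no

Derivation:
Expression: ((1*((((7*b)+(b+5))+((z*8)*5))+y))+1)
Scanning for simplifiable subexpressions (pre-order)...
  at root: ((1*((((7*b)+(b+5))+((z*8)*5))+y))+1) (not simplifiable)
  at L: (1*((((7*b)+(b+5))+((z*8)*5))+y)) (SIMPLIFIABLE)
  at LR: ((((7*b)+(b+5))+((z*8)*5))+y) (not simplifiable)
  at LRL: (((7*b)+(b+5))+((z*8)*5)) (not simplifiable)
  at LRLL: ((7*b)+(b+5)) (not simplifiable)
  at LRLLL: (7*b) (not simplifiable)
  at LRLLR: (b+5) (not simplifiable)
  at LRLR: ((z*8)*5) (not simplifiable)
  at LRLRL: (z*8) (not simplifiable)
Found simplifiable subexpr at path L: (1*((((7*b)+(b+5))+((z*8)*5))+y))
One SIMPLIFY step would give: (((((7*b)+(b+5))+((z*8)*5))+y)+1)
-> NOT in normal form.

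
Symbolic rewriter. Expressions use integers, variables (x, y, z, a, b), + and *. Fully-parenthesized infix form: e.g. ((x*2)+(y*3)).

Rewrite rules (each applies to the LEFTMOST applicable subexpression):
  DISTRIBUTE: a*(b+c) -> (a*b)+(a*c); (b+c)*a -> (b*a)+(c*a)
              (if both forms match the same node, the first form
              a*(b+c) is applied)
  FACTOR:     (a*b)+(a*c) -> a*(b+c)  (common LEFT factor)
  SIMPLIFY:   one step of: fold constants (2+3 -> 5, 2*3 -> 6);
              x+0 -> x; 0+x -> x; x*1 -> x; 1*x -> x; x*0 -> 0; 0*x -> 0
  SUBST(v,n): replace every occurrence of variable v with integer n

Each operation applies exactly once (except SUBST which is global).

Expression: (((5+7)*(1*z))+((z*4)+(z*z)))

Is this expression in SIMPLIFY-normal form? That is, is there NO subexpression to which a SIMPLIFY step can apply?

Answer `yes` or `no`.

Answer: no

Derivation:
Expression: (((5+7)*(1*z))+((z*4)+(z*z)))
Scanning for simplifiable subexpressions (pre-order)...
  at root: (((5+7)*(1*z))+((z*4)+(z*z))) (not simplifiable)
  at L: ((5+7)*(1*z)) (not simplifiable)
  at LL: (5+7) (SIMPLIFIABLE)
  at LR: (1*z) (SIMPLIFIABLE)
  at R: ((z*4)+(z*z)) (not simplifiable)
  at RL: (z*4) (not simplifiable)
  at RR: (z*z) (not simplifiable)
Found simplifiable subexpr at path LL: (5+7)
One SIMPLIFY step would give: ((12*(1*z))+((z*4)+(z*z)))
-> NOT in normal form.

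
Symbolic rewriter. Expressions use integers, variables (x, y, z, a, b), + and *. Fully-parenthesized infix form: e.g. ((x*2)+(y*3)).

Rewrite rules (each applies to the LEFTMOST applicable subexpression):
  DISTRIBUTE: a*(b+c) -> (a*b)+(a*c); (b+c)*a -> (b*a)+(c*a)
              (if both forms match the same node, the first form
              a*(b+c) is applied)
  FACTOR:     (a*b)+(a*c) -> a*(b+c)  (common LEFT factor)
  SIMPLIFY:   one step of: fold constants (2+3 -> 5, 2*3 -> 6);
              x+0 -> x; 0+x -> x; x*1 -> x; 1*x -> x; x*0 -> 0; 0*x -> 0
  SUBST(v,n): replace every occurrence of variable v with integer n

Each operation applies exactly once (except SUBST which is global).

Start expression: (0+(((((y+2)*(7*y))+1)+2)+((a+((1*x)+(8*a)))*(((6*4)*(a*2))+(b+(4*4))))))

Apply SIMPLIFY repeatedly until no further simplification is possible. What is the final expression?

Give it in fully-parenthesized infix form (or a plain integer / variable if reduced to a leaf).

Answer: (((((y+2)*(7*y))+1)+2)+((a+(x+(8*a)))*((24*(a*2))+(b+16))))

Derivation:
Start: (0+(((((y+2)*(7*y))+1)+2)+((a+((1*x)+(8*a)))*(((6*4)*(a*2))+(b+(4*4))))))
Step 1: at root: (0+(((((y+2)*(7*y))+1)+2)+((a+((1*x)+(8*a)))*(((6*4)*(a*2))+(b+(4*4)))))) -> (((((y+2)*(7*y))+1)+2)+((a+((1*x)+(8*a)))*(((6*4)*(a*2))+(b+(4*4))))); overall: (0+(((((y+2)*(7*y))+1)+2)+((a+((1*x)+(8*a)))*(((6*4)*(a*2))+(b+(4*4)))))) -> (((((y+2)*(7*y))+1)+2)+((a+((1*x)+(8*a)))*(((6*4)*(a*2))+(b+(4*4)))))
Step 2: at RLRL: (1*x) -> x; overall: (((((y+2)*(7*y))+1)+2)+((a+((1*x)+(8*a)))*(((6*4)*(a*2))+(b+(4*4))))) -> (((((y+2)*(7*y))+1)+2)+((a+(x+(8*a)))*(((6*4)*(a*2))+(b+(4*4)))))
Step 3: at RRLL: (6*4) -> 24; overall: (((((y+2)*(7*y))+1)+2)+((a+(x+(8*a)))*(((6*4)*(a*2))+(b+(4*4))))) -> (((((y+2)*(7*y))+1)+2)+((a+(x+(8*a)))*((24*(a*2))+(b+(4*4)))))
Step 4: at RRRR: (4*4) -> 16; overall: (((((y+2)*(7*y))+1)+2)+((a+(x+(8*a)))*((24*(a*2))+(b+(4*4))))) -> (((((y+2)*(7*y))+1)+2)+((a+(x+(8*a)))*((24*(a*2))+(b+16))))
Fixed point: (((((y+2)*(7*y))+1)+2)+((a+(x+(8*a)))*((24*(a*2))+(b+16))))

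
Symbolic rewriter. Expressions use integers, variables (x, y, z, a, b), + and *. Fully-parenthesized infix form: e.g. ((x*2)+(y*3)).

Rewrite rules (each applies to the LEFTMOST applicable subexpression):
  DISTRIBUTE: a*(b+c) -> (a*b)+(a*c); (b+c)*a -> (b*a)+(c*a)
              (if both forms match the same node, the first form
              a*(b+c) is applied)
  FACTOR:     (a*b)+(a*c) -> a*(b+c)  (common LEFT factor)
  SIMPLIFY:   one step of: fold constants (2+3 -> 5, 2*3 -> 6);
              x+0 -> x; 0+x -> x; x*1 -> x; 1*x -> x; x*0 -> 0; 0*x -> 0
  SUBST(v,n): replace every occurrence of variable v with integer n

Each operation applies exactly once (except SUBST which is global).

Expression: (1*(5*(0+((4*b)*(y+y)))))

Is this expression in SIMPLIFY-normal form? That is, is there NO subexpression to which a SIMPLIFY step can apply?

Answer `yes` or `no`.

Expression: (1*(5*(0+((4*b)*(y+y)))))
Scanning for simplifiable subexpressions (pre-order)...
  at root: (1*(5*(0+((4*b)*(y+y))))) (SIMPLIFIABLE)
  at R: (5*(0+((4*b)*(y+y)))) (not simplifiable)
  at RR: (0+((4*b)*(y+y))) (SIMPLIFIABLE)
  at RRR: ((4*b)*(y+y)) (not simplifiable)
  at RRRL: (4*b) (not simplifiable)
  at RRRR: (y+y) (not simplifiable)
Found simplifiable subexpr at path root: (1*(5*(0+((4*b)*(y+y)))))
One SIMPLIFY step would give: (5*(0+((4*b)*(y+y))))
-> NOT in normal form.

Answer: no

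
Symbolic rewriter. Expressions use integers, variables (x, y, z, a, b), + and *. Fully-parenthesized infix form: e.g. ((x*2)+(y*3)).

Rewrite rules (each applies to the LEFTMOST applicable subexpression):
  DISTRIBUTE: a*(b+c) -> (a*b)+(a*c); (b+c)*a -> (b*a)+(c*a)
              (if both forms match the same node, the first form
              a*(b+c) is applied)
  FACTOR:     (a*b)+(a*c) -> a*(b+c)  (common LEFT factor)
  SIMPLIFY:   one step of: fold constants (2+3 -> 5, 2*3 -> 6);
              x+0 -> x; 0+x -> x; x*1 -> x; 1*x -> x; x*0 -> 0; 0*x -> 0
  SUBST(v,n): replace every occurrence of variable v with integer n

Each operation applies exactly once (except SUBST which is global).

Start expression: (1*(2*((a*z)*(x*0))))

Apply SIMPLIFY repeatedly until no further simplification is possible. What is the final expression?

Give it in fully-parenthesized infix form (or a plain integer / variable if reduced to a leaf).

Start: (1*(2*((a*z)*(x*0))))
Step 1: at root: (1*(2*((a*z)*(x*0)))) -> (2*((a*z)*(x*0))); overall: (1*(2*((a*z)*(x*0)))) -> (2*((a*z)*(x*0)))
Step 2: at RR: (x*0) -> 0; overall: (2*((a*z)*(x*0))) -> (2*((a*z)*0))
Step 3: at R: ((a*z)*0) -> 0; overall: (2*((a*z)*0)) -> (2*0)
Step 4: at root: (2*0) -> 0; overall: (2*0) -> 0
Fixed point: 0

Answer: 0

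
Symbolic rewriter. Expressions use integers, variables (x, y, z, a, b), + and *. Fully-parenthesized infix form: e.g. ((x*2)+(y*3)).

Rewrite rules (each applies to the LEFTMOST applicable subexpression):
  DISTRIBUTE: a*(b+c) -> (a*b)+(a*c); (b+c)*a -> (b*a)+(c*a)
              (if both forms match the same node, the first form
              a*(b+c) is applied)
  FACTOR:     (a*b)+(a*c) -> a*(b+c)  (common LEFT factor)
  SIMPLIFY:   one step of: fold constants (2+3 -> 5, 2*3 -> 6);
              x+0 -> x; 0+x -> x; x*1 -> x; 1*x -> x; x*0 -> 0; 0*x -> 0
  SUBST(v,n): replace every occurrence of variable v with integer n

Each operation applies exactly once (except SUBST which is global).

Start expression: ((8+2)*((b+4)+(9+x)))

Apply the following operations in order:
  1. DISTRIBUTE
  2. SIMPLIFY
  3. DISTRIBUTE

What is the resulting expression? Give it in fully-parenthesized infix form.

Answer: (((10*b)+(10*4))+((8+2)*(9+x)))

Derivation:
Start: ((8+2)*((b+4)+(9+x)))
Apply DISTRIBUTE at root (target: ((8+2)*((b+4)+(9+x)))): ((8+2)*((b+4)+(9+x))) -> (((8+2)*(b+4))+((8+2)*(9+x)))
Apply SIMPLIFY at LL (target: (8+2)): (((8+2)*(b+4))+((8+2)*(9+x))) -> ((10*(b+4))+((8+2)*(9+x)))
Apply DISTRIBUTE at L (target: (10*(b+4))): ((10*(b+4))+((8+2)*(9+x))) -> (((10*b)+(10*4))+((8+2)*(9+x)))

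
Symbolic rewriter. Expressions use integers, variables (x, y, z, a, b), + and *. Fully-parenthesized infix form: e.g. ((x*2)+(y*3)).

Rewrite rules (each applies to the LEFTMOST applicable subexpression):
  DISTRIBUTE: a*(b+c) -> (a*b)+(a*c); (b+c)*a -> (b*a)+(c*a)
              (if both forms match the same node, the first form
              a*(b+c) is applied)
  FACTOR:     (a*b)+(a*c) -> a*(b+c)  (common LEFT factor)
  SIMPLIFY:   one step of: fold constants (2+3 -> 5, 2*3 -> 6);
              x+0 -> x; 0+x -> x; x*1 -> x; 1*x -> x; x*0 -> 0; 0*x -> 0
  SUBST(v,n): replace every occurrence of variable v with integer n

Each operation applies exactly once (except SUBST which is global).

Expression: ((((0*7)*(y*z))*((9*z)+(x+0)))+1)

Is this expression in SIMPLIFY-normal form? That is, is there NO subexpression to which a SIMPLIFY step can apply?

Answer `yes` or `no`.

Answer: no

Derivation:
Expression: ((((0*7)*(y*z))*((9*z)+(x+0)))+1)
Scanning for simplifiable subexpressions (pre-order)...
  at root: ((((0*7)*(y*z))*((9*z)+(x+0)))+1) (not simplifiable)
  at L: (((0*7)*(y*z))*((9*z)+(x+0))) (not simplifiable)
  at LL: ((0*7)*(y*z)) (not simplifiable)
  at LLL: (0*7) (SIMPLIFIABLE)
  at LLR: (y*z) (not simplifiable)
  at LR: ((9*z)+(x+0)) (not simplifiable)
  at LRL: (9*z) (not simplifiable)
  at LRR: (x+0) (SIMPLIFIABLE)
Found simplifiable subexpr at path LLL: (0*7)
One SIMPLIFY step would give: (((0*(y*z))*((9*z)+(x+0)))+1)
-> NOT in normal form.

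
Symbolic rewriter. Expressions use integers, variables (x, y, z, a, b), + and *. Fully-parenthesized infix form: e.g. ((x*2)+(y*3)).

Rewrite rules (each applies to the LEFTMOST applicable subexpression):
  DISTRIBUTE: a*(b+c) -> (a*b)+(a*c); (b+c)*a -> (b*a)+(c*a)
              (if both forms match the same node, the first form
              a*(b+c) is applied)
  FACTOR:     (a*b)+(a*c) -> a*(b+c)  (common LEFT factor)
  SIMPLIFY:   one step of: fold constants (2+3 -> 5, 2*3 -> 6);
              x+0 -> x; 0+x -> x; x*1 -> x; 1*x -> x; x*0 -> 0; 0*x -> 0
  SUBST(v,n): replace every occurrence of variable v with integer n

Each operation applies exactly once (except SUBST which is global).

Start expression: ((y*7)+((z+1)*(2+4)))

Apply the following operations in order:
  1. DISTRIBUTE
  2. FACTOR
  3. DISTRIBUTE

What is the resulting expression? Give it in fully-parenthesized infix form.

Start: ((y*7)+((z+1)*(2+4)))
Apply DISTRIBUTE at R (target: ((z+1)*(2+4))): ((y*7)+((z+1)*(2+4))) -> ((y*7)+(((z+1)*2)+((z+1)*4)))
Apply FACTOR at R (target: (((z+1)*2)+((z+1)*4))): ((y*7)+(((z+1)*2)+((z+1)*4))) -> ((y*7)+((z+1)*(2+4)))
Apply DISTRIBUTE at R (target: ((z+1)*(2+4))): ((y*7)+((z+1)*(2+4))) -> ((y*7)+(((z+1)*2)+((z+1)*4)))

Answer: ((y*7)+(((z+1)*2)+((z+1)*4)))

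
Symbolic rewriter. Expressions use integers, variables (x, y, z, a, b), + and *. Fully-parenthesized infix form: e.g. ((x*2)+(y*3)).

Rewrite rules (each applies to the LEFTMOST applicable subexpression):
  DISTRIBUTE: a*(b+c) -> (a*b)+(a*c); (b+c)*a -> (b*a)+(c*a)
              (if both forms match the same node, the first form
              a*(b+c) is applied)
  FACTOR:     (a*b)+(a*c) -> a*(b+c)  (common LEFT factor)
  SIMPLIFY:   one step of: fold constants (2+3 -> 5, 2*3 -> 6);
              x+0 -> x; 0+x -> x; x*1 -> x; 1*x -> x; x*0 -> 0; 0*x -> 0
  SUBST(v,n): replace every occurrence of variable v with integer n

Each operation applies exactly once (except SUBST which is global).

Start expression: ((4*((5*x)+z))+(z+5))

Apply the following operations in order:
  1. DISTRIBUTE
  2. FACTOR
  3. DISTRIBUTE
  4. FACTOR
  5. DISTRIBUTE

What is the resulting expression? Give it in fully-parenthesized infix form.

Start: ((4*((5*x)+z))+(z+5))
Apply DISTRIBUTE at L (target: (4*((5*x)+z))): ((4*((5*x)+z))+(z+5)) -> (((4*(5*x))+(4*z))+(z+5))
Apply FACTOR at L (target: ((4*(5*x))+(4*z))): (((4*(5*x))+(4*z))+(z+5)) -> ((4*((5*x)+z))+(z+5))
Apply DISTRIBUTE at L (target: (4*((5*x)+z))): ((4*((5*x)+z))+(z+5)) -> (((4*(5*x))+(4*z))+(z+5))
Apply FACTOR at L (target: ((4*(5*x))+(4*z))): (((4*(5*x))+(4*z))+(z+5)) -> ((4*((5*x)+z))+(z+5))
Apply DISTRIBUTE at L (target: (4*((5*x)+z))): ((4*((5*x)+z))+(z+5)) -> (((4*(5*x))+(4*z))+(z+5))

Answer: (((4*(5*x))+(4*z))+(z+5))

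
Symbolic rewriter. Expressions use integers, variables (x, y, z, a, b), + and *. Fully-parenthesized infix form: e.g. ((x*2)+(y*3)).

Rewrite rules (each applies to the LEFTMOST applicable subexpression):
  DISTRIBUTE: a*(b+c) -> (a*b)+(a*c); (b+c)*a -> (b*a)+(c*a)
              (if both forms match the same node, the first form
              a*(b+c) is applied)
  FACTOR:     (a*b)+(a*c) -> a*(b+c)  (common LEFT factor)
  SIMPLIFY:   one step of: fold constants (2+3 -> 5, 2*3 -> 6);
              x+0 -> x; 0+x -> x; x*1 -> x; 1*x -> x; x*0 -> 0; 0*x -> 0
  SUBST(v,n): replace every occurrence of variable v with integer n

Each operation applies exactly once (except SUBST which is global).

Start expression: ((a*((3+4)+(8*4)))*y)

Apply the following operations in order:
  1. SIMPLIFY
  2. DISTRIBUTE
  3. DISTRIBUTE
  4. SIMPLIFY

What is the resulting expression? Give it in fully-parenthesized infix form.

Answer: (((a*7)*y)+((a*32)*y))

Derivation:
Start: ((a*((3+4)+(8*4)))*y)
Apply SIMPLIFY at LRL (target: (3+4)): ((a*((3+4)+(8*4)))*y) -> ((a*(7+(8*4)))*y)
Apply DISTRIBUTE at L (target: (a*(7+(8*4)))): ((a*(7+(8*4)))*y) -> (((a*7)+(a*(8*4)))*y)
Apply DISTRIBUTE at root (target: (((a*7)+(a*(8*4)))*y)): (((a*7)+(a*(8*4)))*y) -> (((a*7)*y)+((a*(8*4))*y))
Apply SIMPLIFY at RLR (target: (8*4)): (((a*7)*y)+((a*(8*4))*y)) -> (((a*7)*y)+((a*32)*y))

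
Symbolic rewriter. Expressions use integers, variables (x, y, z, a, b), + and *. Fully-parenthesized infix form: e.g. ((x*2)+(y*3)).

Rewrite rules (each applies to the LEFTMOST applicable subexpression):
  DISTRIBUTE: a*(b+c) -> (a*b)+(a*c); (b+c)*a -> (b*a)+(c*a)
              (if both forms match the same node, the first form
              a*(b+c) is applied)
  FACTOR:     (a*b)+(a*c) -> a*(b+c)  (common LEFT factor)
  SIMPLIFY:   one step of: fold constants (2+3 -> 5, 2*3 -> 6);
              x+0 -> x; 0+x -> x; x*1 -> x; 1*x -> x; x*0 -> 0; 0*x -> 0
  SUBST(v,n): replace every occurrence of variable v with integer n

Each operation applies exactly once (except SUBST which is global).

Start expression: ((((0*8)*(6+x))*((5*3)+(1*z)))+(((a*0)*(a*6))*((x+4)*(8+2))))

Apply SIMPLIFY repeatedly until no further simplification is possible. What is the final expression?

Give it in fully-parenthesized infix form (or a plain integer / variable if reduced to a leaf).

Start: ((((0*8)*(6+x))*((5*3)+(1*z)))+(((a*0)*(a*6))*((x+4)*(8+2))))
Step 1: at LLL: (0*8) -> 0; overall: ((((0*8)*(6+x))*((5*3)+(1*z)))+(((a*0)*(a*6))*((x+4)*(8+2)))) -> (((0*(6+x))*((5*3)+(1*z)))+(((a*0)*(a*6))*((x+4)*(8+2))))
Step 2: at LL: (0*(6+x)) -> 0; overall: (((0*(6+x))*((5*3)+(1*z)))+(((a*0)*(a*6))*((x+4)*(8+2)))) -> ((0*((5*3)+(1*z)))+(((a*0)*(a*6))*((x+4)*(8+2))))
Step 3: at L: (0*((5*3)+(1*z))) -> 0; overall: ((0*((5*3)+(1*z)))+(((a*0)*(a*6))*((x+4)*(8+2)))) -> (0+(((a*0)*(a*6))*((x+4)*(8+2))))
Step 4: at root: (0+(((a*0)*(a*6))*((x+4)*(8+2)))) -> (((a*0)*(a*6))*((x+4)*(8+2))); overall: (0+(((a*0)*(a*6))*((x+4)*(8+2)))) -> (((a*0)*(a*6))*((x+4)*(8+2)))
Step 5: at LL: (a*0) -> 0; overall: (((a*0)*(a*6))*((x+4)*(8+2))) -> ((0*(a*6))*((x+4)*(8+2)))
Step 6: at L: (0*(a*6)) -> 0; overall: ((0*(a*6))*((x+4)*(8+2))) -> (0*((x+4)*(8+2)))
Step 7: at root: (0*((x+4)*(8+2))) -> 0; overall: (0*((x+4)*(8+2))) -> 0
Fixed point: 0

Answer: 0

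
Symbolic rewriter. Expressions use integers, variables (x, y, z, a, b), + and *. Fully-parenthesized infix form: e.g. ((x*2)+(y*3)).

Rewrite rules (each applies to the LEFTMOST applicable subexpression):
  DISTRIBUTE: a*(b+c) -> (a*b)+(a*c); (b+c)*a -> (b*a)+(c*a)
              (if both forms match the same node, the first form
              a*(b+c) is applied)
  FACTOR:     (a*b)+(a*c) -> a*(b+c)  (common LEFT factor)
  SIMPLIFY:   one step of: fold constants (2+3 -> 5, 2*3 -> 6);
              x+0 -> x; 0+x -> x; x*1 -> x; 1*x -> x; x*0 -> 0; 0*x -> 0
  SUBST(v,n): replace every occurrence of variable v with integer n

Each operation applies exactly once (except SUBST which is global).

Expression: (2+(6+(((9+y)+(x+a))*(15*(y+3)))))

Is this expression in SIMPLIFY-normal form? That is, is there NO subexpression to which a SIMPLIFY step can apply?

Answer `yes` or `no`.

Expression: (2+(6+(((9+y)+(x+a))*(15*(y+3)))))
Scanning for simplifiable subexpressions (pre-order)...
  at root: (2+(6+(((9+y)+(x+a))*(15*(y+3))))) (not simplifiable)
  at R: (6+(((9+y)+(x+a))*(15*(y+3)))) (not simplifiable)
  at RR: (((9+y)+(x+a))*(15*(y+3))) (not simplifiable)
  at RRL: ((9+y)+(x+a)) (not simplifiable)
  at RRLL: (9+y) (not simplifiable)
  at RRLR: (x+a) (not simplifiable)
  at RRR: (15*(y+3)) (not simplifiable)
  at RRRR: (y+3) (not simplifiable)
Result: no simplifiable subexpression found -> normal form.

Answer: yes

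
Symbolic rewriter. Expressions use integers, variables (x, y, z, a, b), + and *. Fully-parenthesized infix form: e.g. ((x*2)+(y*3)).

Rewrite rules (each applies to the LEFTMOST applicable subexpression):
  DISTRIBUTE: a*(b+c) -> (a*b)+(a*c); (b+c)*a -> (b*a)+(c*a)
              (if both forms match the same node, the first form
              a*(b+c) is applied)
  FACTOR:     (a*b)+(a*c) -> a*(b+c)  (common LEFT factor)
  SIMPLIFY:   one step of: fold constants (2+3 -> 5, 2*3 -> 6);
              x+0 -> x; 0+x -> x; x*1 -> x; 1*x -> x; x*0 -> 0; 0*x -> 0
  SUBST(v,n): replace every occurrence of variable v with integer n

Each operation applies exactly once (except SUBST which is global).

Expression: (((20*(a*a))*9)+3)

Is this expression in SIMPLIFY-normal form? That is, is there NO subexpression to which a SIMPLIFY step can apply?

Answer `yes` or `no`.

Answer: yes

Derivation:
Expression: (((20*(a*a))*9)+3)
Scanning for simplifiable subexpressions (pre-order)...
  at root: (((20*(a*a))*9)+3) (not simplifiable)
  at L: ((20*(a*a))*9) (not simplifiable)
  at LL: (20*(a*a)) (not simplifiable)
  at LLR: (a*a) (not simplifiable)
Result: no simplifiable subexpression found -> normal form.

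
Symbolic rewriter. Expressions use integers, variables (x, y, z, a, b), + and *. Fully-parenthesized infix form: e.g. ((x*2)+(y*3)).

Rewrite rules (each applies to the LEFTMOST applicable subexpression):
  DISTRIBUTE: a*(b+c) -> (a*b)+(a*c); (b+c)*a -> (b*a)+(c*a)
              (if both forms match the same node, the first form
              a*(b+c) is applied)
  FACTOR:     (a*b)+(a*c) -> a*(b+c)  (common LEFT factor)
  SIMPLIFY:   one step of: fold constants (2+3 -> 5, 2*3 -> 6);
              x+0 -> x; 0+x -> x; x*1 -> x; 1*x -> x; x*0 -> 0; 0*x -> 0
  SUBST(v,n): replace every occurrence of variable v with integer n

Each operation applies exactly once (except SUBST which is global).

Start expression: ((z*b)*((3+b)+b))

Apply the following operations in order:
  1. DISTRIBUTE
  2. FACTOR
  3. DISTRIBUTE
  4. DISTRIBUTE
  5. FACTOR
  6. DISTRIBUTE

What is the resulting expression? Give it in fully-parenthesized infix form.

Start: ((z*b)*((3+b)+b))
Apply DISTRIBUTE at root (target: ((z*b)*((3+b)+b))): ((z*b)*((3+b)+b)) -> (((z*b)*(3+b))+((z*b)*b))
Apply FACTOR at root (target: (((z*b)*(3+b))+((z*b)*b))): (((z*b)*(3+b))+((z*b)*b)) -> ((z*b)*((3+b)+b))
Apply DISTRIBUTE at root (target: ((z*b)*((3+b)+b))): ((z*b)*((3+b)+b)) -> (((z*b)*(3+b))+((z*b)*b))
Apply DISTRIBUTE at L (target: ((z*b)*(3+b))): (((z*b)*(3+b))+((z*b)*b)) -> ((((z*b)*3)+((z*b)*b))+((z*b)*b))
Apply FACTOR at L (target: (((z*b)*3)+((z*b)*b))): ((((z*b)*3)+((z*b)*b))+((z*b)*b)) -> (((z*b)*(3+b))+((z*b)*b))
Apply DISTRIBUTE at L (target: ((z*b)*(3+b))): (((z*b)*(3+b))+((z*b)*b)) -> ((((z*b)*3)+((z*b)*b))+((z*b)*b))

Answer: ((((z*b)*3)+((z*b)*b))+((z*b)*b))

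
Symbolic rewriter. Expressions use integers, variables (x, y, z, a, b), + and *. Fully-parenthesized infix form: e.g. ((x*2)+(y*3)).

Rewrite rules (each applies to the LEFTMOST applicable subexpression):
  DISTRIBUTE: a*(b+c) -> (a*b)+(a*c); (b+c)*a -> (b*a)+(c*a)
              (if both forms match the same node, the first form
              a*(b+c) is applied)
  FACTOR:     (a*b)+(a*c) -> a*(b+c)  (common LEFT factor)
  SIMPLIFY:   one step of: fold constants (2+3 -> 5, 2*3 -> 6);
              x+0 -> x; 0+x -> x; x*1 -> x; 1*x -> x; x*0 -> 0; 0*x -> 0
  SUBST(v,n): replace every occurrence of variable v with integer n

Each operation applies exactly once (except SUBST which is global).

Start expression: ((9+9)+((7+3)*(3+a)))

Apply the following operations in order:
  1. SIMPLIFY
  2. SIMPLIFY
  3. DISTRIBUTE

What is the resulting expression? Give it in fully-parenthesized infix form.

Answer: (18+((10*3)+(10*a)))

Derivation:
Start: ((9+9)+((7+3)*(3+a)))
Apply SIMPLIFY at L (target: (9+9)): ((9+9)+((7+3)*(3+a))) -> (18+((7+3)*(3+a)))
Apply SIMPLIFY at RL (target: (7+3)): (18+((7+3)*(3+a))) -> (18+(10*(3+a)))
Apply DISTRIBUTE at R (target: (10*(3+a))): (18+(10*(3+a))) -> (18+((10*3)+(10*a)))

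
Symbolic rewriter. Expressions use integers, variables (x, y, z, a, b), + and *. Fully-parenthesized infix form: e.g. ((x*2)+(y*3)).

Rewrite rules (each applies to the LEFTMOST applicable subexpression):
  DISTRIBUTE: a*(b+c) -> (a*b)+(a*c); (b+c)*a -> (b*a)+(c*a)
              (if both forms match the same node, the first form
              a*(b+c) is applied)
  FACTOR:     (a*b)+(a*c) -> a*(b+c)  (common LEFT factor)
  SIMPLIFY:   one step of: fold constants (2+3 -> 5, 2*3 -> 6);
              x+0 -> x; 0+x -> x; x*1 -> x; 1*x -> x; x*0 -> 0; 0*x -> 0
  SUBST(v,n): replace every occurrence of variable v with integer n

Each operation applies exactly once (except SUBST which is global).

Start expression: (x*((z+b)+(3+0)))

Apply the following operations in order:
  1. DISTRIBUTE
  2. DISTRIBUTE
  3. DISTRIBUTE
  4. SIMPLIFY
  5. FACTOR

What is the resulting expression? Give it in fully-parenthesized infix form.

Start: (x*((z+b)+(3+0)))
Apply DISTRIBUTE at root (target: (x*((z+b)+(3+0)))): (x*((z+b)+(3+0))) -> ((x*(z+b))+(x*(3+0)))
Apply DISTRIBUTE at L (target: (x*(z+b))): ((x*(z+b))+(x*(3+0))) -> (((x*z)+(x*b))+(x*(3+0)))
Apply DISTRIBUTE at R (target: (x*(3+0))): (((x*z)+(x*b))+(x*(3+0))) -> (((x*z)+(x*b))+((x*3)+(x*0)))
Apply SIMPLIFY at RR (target: (x*0)): (((x*z)+(x*b))+((x*3)+(x*0))) -> (((x*z)+(x*b))+((x*3)+0))
Apply FACTOR at L (target: ((x*z)+(x*b))): (((x*z)+(x*b))+((x*3)+0)) -> ((x*(z+b))+((x*3)+0))

Answer: ((x*(z+b))+((x*3)+0))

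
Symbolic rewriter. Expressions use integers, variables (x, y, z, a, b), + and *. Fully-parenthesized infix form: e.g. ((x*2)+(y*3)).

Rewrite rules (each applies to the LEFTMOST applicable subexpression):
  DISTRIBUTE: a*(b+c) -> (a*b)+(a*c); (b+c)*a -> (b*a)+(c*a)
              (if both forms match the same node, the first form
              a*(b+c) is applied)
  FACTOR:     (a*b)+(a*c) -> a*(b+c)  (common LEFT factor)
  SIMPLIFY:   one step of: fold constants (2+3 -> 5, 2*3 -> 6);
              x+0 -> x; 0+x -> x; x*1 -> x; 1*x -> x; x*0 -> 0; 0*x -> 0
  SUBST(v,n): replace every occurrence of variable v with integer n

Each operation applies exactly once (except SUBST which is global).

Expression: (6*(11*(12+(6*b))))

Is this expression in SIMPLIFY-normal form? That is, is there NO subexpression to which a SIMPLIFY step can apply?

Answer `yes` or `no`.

Answer: yes

Derivation:
Expression: (6*(11*(12+(6*b))))
Scanning for simplifiable subexpressions (pre-order)...
  at root: (6*(11*(12+(6*b)))) (not simplifiable)
  at R: (11*(12+(6*b))) (not simplifiable)
  at RR: (12+(6*b)) (not simplifiable)
  at RRR: (6*b) (not simplifiable)
Result: no simplifiable subexpression found -> normal form.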